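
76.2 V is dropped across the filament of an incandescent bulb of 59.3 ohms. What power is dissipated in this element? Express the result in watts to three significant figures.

Voltage and resistance are given, so P = V²/R is the one-step route.
P = (76.2 V)² / 59.3 Ω = 97.92 W

97.9 W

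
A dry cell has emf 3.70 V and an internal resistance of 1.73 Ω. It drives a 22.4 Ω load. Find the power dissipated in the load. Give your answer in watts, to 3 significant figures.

With r and R in series, I = ε/(r+R); the load dissipates I²R.
I = ε / (r + R) = 3.70 / (1.73 + 22.4) = 0.1533 A
P_load = I² R = (0.1533)² × 22.4 = 0.5267 W

0.527 W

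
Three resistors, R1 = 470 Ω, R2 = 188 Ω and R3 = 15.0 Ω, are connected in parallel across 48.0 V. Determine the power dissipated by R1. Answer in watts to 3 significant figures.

4.90 W

The supply voltage appears across each parallel branch — just use P = V²/R1.
P_R1 = V² / R1 = (48.0)² / 470 Ω = 4.902 W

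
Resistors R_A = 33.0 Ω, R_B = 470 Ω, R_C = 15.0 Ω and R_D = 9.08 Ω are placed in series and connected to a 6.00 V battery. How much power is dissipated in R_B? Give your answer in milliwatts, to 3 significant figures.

The current is common to all series resistors; compute it, then apply P = I²R for the target.
R_total = 33.0 + 470 + 15.0 + 9.08 = 527.1 Ω
I = V / R_total = 6.00 / 527.1 = 0.01138 A
P_R_B = I² × R_B = (0.01138)² × 470 = 0.06090 W

60.9 mW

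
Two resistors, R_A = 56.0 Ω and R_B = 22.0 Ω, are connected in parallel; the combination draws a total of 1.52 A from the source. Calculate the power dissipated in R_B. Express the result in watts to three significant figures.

Parallel branches share V, not I — compute V via R_eq, then use V²/R for the target branch.
1/R_eq = 1/56.0 + 1/22.0 ⇒ R_eq = 15.79 Ω
V = I_total × R_eq = 1.520 × 15.79 = 24.01 V
P_R_B = V² / R_B = (24.01)² / 22.0 = 26.20 W

26.2 W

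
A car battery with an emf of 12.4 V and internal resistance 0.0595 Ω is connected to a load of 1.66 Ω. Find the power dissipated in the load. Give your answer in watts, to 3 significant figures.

Load and internal resistance form a series loop — compute the loop current, then the load power via I²R.
I = ε / (r + R) = 12.4 / (0.0595 + 1.66) = 7.211 A
P_load = I² R = (7.211)² × 1.66 = 86.33 W

86.3 W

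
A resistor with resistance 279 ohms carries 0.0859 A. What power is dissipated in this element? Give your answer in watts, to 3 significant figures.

The current through and the resistance of the element are both given; use P = I²R.
P = (0.08590 A)² × 279 Ω = 2.059 W

2.06 W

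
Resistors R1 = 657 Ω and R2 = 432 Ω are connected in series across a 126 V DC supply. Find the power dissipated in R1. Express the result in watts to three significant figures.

8.80 W

The current is common to all series resistors; compute it, then apply P = I²R for the target.
R_total = 657 + 432 = 1089 Ω
I = V / R_total = 126 / 1089 = 0.1157 A
P_R1 = I² × R1 = (0.1157)² × 657 = 8.795 W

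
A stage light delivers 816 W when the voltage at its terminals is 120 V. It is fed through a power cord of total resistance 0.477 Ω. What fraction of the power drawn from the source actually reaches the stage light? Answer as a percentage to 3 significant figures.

97.4 %

I = P / V = 816 / 120 = 6.800 A through the power cord.
P_line = I² R_line = (6.800)² × 0.477 = 22.06 W
P_source = P_load + P_line = 816.0 + 22.06 = 838.1 W
η = P_load / P_source = 816.0 / 838.1 = 0.9737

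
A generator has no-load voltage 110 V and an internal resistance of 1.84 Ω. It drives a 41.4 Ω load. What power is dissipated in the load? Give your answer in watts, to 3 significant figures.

268 W

Find the circuit current first, then P = I²R for the load (series elements share I).
I = ε / (r + R) = 110 / (1.84 + 41.4) = 2.544 A
P_load = I² R = (2.544)² × 41.4 = 267.9 W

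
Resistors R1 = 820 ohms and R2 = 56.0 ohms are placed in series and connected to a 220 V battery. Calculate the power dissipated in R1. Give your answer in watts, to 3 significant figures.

51.7 W

Series elements share the same current, so find I first, then use P = I²R.
R_total = 820 + 56.0 = 876.0 Ω
I = V / R_total = 220 / 876.0 = 0.2511 A
P_R1 = I² × R1 = (0.2511)² × 820 = 51.72 W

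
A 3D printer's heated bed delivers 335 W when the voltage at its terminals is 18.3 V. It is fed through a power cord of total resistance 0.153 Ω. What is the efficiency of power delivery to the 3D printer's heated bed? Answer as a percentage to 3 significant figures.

86.7 %

I = P / V = 335 / 18.3 = 18.31 A through the power cord.
P_line = I² R_line = (18.31)² × 0.153 = 51.27 W
P_source = P_load + P_line = 335.0 + 51.27 = 386.3 W
η = P_load / P_source = 335.0 / 386.3 = 0.8673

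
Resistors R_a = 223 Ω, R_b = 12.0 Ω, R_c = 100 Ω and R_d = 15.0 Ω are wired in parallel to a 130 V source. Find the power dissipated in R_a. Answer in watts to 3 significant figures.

Each parallel branch sees the full supply voltage, so P = V²/R applies directly to the target branch.
P_R_a = V² / R_a = (130)² / 223 Ω = 75.78 W

75.8 W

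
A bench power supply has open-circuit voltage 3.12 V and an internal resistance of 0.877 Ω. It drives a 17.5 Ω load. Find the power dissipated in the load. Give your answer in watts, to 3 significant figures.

0.504 W

Load and internal resistance form a series loop — compute the loop current, then the load power via I²R.
I = ε / (r + R) = 3.12 / (0.877 + 17.5) = 0.1698 A
P_load = I² R = (0.1698)² × 17.5 = 0.5044 W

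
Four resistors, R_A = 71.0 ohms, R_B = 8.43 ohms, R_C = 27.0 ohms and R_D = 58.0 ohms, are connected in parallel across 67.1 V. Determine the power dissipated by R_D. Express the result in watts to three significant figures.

77.6 W

Each parallel branch sees the full supply voltage, so P = V²/R applies directly to the target branch.
P_R_D = V² / R_D = (67.1)² / 58.0 Ω = 77.63 W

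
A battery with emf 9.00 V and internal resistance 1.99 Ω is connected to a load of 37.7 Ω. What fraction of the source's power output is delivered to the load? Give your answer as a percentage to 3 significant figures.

95.0 %

Both r and R carry the same current, so the power split is just the resistance split: η = R/(R+r).
η = R / (R + r) = 37.7 / (37.7 + 1.99) = 0.9499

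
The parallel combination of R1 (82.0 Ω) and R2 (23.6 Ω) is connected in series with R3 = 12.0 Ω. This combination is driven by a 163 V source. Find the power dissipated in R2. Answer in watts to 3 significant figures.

First find R_p for the parallel pair, then treat R_p + R3 as a series loop.
R_p = (82.0×23.6)/(82.0+23.6) = 18.33 Ω
R_total = R_p + 12.0 = 18.33 + 12.0 = 30.33 Ω
I = V / R_total = 163 / 30.33 = 5.375 A
Voltage across the parallel pair: V_p = I × R_p = 5.375 × 18.33 = 98.50 V
R2 sits across V_p; its power is V_p²/R.
P_R2 = (98.50)² / 23.6 = 411.1 W

411 W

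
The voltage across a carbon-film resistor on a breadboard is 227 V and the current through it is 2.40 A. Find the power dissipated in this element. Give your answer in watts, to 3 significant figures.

545 W

V and I are known directly — P = V I, no intermediate step needed.
P = 227 V × 2.400 A = 544.8 W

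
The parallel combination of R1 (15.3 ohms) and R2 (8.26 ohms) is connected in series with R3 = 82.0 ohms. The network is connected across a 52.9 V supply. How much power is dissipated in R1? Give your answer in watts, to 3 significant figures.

First find R_p for the parallel pair, then treat R_p + R3 as a series loop.
R_p = (15.3×8.26)/(15.3+8.26) = 5.364 Ω
R_total = R_p + 82.0 = 5.364 + 82.0 = 87.36 Ω
I = V / R_total = 52.9 / 87.36 = 0.6055 A
Voltage across the parallel pair: V_p = I × R_p = 0.6055 × 5.364 = 3.248 V
Use P = V²/R for R1 with V = V_p.
P_R1 = (3.248)² / 15.3 = 0.6895 W

0.690 W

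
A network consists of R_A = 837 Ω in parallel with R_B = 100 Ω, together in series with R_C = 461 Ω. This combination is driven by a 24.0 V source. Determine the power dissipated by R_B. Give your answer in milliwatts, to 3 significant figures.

152 mW

Combine R_A and R_B into their parallel equivalent first, reducing the network to two series resistors.
R_p = (837×100)/(837+100) = 89.33 Ω
R_total = R_p + 461 = 89.33 + 461 = 550.3 Ω
I = V / R_total = 24.0 / 550.3 = 0.04361 A
Voltage across the parallel pair: V_p = I × R_p = 0.04361 × 89.33 = 3.896 V
Use P = V²/R for R_B with V = V_p.
P_R_B = (3.896)² / 100 = 0.1518 W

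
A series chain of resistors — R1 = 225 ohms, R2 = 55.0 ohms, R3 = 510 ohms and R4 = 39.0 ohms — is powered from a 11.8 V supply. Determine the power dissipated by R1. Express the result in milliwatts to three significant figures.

The current is common to all series resistors; compute it, then apply P = I²R for the target.
R_total = 225 + 55.0 + 510 + 39.0 = 829.0 Ω
I = V / R_total = 11.8 / 829.0 = 0.01423 A
P_R1 = I² × R1 = (0.01423)² × 225 = 0.04559 W

45.6 mW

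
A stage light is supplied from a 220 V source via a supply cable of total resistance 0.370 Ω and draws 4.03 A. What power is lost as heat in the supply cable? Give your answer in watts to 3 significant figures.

Only the current and the line resistance are needed for the I²R loss.
The supply cable carries the full 4.03 A.
P_line = I² R_line = (4.030)² × 0.370 = 6.009 W

6.01 W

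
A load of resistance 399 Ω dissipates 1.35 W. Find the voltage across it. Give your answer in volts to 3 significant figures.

23.2 V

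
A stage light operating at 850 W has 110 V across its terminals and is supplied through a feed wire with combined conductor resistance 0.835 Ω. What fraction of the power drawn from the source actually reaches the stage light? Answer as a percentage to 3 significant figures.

94.5 %

I = P / V = 850 / 110 = 7.727 A through the feed wire.
P_line = I² R_line = (7.727)² × 0.835 = 49.86 W
P_source = P_load + P_line = 850.0 + 49.86 = 899.9 W
η = P_load / P_source = 850.0 / 899.9 = 0.9446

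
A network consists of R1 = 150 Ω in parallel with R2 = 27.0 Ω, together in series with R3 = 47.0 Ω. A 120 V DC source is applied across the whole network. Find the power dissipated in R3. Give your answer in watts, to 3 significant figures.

First find R_p for the parallel pair, then treat R_p + R3 as a series loop.
R_p = (150×27.0)/(150+27.0) = 22.88 Ω
R_total = R_p + 47.0 = 22.88 + 47.0 = 69.88 Ω
I = V / R_total = 120 / 69.88 = 1.717 A
R3 is the series element, so its power is I²R.
P_R3 = (1.717)² × 47.0 = 138.6 W

139 W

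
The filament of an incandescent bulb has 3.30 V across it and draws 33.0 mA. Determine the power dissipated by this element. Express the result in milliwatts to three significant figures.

Both the voltage across and the current through the element are known, so P = V I applies directly.
P = 3.30 V × 0.03300 A = 0.1089 W

109 mW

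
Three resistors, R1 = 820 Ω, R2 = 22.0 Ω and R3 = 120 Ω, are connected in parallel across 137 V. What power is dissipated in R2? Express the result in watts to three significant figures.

853 W

Each parallel branch sees the full supply voltage, so P = V²/R applies directly to the target branch.
P_R2 = V² / R2 = (137)² / 22.0 Ω = 853.1 W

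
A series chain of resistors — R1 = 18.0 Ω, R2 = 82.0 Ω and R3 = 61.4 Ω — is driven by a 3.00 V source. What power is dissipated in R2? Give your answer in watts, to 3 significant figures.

Since the resistors are in series they all carry the loop current I = V/R_total; the power in any one is I²R.
R_total = 18.0 + 82.0 + 61.4 = 161.4 Ω
I = V / R_total = 3.00 / 161.4 = 0.01859 A
P_R2 = I² × R2 = (0.01859)² × 82.0 = 0.02833 W

0.0283 W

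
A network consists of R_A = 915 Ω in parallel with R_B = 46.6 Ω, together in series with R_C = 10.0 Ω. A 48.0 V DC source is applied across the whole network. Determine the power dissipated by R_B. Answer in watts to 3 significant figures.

32.9 W

Combine R_A and R_B into their parallel equivalent first, reducing the network to two series resistors.
R_p = (915×46.6)/(915+46.6) = 44.34 Ω
R_total = R_p + 10.0 = 44.34 + 10.0 = 54.34 Ω
I = V / R_total = 48.0 / 54.34 = 0.8833 A
Voltage across the parallel pair: V_p = I × R_p = 0.8833 × 44.34 = 39.17 V
Use P = V²/R for R_B with V = V_p.
P_R_B = (39.17)² / 46.6 = 32.92 W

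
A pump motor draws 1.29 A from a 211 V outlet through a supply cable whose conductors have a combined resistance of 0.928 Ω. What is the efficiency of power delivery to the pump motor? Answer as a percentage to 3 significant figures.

99.4 %

The supply cable carries the full 1.29 A.
P_line = I² R_line = (1.290)² × 0.928 = 1.544 W
P_source = V I = 211 × 1.290 = 272.2 W; P_load = 270.6 W
η = P_load / P_source = 270.6 / 272.2 = 0.9943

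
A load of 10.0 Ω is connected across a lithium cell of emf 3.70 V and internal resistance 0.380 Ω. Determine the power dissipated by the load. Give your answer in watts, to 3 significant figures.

With r and R in series, I = ε/(r+R); the load dissipates I²R.
I = ε / (r + R) = 3.70 / (0.380 + 10.0) = 0.3565 A
P_load = I² R = (0.3565)² × 10.0 = 1.271 W

1.27 W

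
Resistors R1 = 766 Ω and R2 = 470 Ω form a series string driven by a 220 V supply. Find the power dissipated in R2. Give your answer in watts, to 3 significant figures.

The current is common to all series resistors; compute it, then apply P = I²R for the target.
R_total = 766 + 470 = 1236 Ω
I = V / R_total = 220 / 1236 = 0.1780 A
P_R2 = I² × R2 = (0.1780)² × 470 = 14.89 W

14.9 W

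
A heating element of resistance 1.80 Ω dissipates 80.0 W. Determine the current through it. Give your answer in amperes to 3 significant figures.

6.67 A

Inverting the appropriate power form: I = √(P / R).
I = √(80.0 / 1.80) = 6.667 A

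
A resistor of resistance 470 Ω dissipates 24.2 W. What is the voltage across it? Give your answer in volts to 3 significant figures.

107 V

Inverting the appropriate power form: V = √(P R).
V = √(24.2 × 470) = 106.6 V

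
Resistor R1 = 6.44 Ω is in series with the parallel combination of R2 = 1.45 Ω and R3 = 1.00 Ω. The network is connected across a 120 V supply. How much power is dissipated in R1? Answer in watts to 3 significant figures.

1880 W

Reduce the parallel pair to R_p first; the network is then a simple series string.
R_p = (1.45×1.00)/(1.45+1.00) = 0.5918 Ω
R_total = 6.44 + 0.5918 = 7.032 Ω
I = V / R_total = 120 / 7.032 = 17.07 A
All the current flows through R1; use P = I²R.
P_R1 = (17.07)² × 6.44 = 1875 W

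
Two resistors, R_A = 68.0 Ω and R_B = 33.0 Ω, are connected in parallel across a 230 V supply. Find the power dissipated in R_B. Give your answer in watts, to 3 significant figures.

Parallel branches share the same voltage; P = V²/R gives the branch power in one step.
P_R_B = V² / R_B = (230)² / 33.0 Ω = 1603 W

1600 W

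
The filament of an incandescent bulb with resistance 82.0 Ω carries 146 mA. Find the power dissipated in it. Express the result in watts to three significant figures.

1.75 W

The current through and the resistance of the element are both given; use P = I²R.
P = (0.1460 A)² × 82.0 Ω = 1.748 W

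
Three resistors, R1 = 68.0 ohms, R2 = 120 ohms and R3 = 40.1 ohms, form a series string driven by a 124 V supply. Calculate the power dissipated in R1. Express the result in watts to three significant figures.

Since the resistors are in series they all carry the loop current I = V/R_total; the power in any one is I²R.
R_total = 68.0 + 120 + 40.1 = 228.1 Ω
I = V / R_total = 124 / 228.1 = 0.5436 A
P_R1 = I² × R1 = (0.5436)² × 68.0 = 20.10 W

20.1 W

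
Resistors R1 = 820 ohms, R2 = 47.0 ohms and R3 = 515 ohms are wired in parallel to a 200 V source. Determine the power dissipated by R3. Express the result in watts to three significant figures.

Parallel branches share the same voltage; P = V²/R gives the branch power in one step.
P_R3 = V² / R3 = (200)² / 515 Ω = 77.67 W

77.7 W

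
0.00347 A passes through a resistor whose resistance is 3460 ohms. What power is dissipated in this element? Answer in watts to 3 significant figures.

0.0417 W

The current through and the resistance of the element are both given; use P = I²R.
P = (0.003470 A)² × 3460 Ω = 0.04166 W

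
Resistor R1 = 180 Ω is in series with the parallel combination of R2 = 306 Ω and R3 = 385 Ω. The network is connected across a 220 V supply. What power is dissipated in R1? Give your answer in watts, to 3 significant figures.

70.9 W

Collapse R2‖R3 to a single equivalent, reducing the network to two series elements.
R_p = (306×385)/(306+385) = 170.5 Ω
R_total = 180 + 170.5 = 350.5 Ω
I = V / R_total = 220 / 350.5 = 0.6277 A
R1 is in the main series path, so its power is I²R1.
P_R1 = (0.6277)² × 180 = 70.92 W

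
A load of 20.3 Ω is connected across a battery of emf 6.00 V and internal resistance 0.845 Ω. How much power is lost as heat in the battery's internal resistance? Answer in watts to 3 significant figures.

0.0680 W

Internal loss is I²r, with I set by the total series resistance r+R.
I = ε / (r + R) = 6.00 / (0.845 + 20.3) = 0.2838 A
P_int = I² r = (0.2838)² × 0.845 = 0.06804 W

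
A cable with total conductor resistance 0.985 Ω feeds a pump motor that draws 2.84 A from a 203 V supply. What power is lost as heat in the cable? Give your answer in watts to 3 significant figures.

The cable is a series resistance carrying the load current; its dissipation is I²R_line.
The cable carries the full 2.84 A.
P_line = I² R_line = (2.840)² × 0.985 = 7.945 W

7.94 W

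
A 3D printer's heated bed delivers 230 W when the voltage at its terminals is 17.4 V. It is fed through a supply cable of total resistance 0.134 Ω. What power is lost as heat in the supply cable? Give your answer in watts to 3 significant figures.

23.4 W

The supply cable is a series resistance carrying the load current; its dissipation is I²R_line.
I = P / V = 230 / 17.4 = 13.22 A through the supply cable.
P_line = I² R_line = (13.22)² × 0.134 = 23.41 W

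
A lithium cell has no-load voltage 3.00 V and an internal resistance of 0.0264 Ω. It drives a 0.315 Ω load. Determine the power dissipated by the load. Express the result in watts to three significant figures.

24.3 W

The internal resistance and the load are in series, so the same I flows through both; get I from ε/(r+R), then I²R for the load.
I = ε / (r + R) = 3.00 / (0.0264 + 0.315) = 8.787 A
P_load = I² R = (8.787)² × 0.315 = 24.32 W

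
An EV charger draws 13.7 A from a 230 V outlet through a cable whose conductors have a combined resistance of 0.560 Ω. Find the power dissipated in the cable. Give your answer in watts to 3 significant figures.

105 W

Only the current and the line resistance are needed for the I²R loss.
The cable carries the full 13.7 A.
P_line = I² R_line = (13.70)² × 0.560 = 105.1 W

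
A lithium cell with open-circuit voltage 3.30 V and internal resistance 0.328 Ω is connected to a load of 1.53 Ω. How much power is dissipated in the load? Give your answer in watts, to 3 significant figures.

4.83 W

Find the circuit current first, then P = I²R for the load (series elements share I).
I = ε / (r + R) = 3.30 / (0.328 + 1.53) = 1.776 A
P_load = I² R = (1.776)² × 1.53 = 4.826 W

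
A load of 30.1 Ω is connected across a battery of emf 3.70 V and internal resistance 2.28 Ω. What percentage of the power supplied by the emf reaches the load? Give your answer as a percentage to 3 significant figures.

Both r and R carry the same current, so the power split is just the resistance split: η = R/(R+r).
η = R / (R + r) = 30.1 / (30.1 + 2.28) = 0.9296

93.0 %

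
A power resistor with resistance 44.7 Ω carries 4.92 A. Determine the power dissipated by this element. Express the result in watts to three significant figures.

The current through and the resistance of the element are both given; use P = I²R.
P = (4.920 A)² × 44.7 Ω = 1082 W

1080 W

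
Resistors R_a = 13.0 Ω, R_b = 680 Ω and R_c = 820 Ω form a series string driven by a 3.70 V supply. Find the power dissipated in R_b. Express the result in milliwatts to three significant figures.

4.07 mW

The current is common to all series resistors; compute it, then apply P = I²R for the target.
R_total = 13.0 + 680 + 820 = 1513 Ω
I = V / R_total = 3.70 / 1513 = 0.002445 A
P_R_b = I² × R_b = (0.002445)² × 680 = 0.004067 W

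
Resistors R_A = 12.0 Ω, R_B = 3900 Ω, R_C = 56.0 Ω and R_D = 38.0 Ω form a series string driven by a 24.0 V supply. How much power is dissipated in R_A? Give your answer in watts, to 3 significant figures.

In a series string the same current flows through every resistor — find that current, then P = I²R for the one we want.
R_total = 12.0 + 3900 + 56.0 + 38.0 = 4006 Ω
I = V / R_total = 24.0 / 4006 = 0.005991 A
P_R_A = I² × R_A = (0.005991)² × 12.0 = 0.0004307 W

0.000431 W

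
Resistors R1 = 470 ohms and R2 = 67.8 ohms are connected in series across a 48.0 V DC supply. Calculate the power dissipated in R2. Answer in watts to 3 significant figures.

0.540 W

In a series string the same current flows through every resistor — find that current, then P = I²R for the one we want.
R_total = 470 + 67.8 = 537.8 Ω
I = V / R_total = 48.0 / 537.8 = 0.08925 A
P_R2 = I² × R2 = (0.08925)² × 67.8 = 0.5401 W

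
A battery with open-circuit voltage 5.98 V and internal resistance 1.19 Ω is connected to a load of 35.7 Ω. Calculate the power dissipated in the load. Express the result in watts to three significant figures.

With r and R in series, I = ε/(r+R); the load dissipates I²R.
I = ε / (r + R) = 5.98 / (1.19 + 35.7) = 0.1621 A
P_load = I² R = (0.1621)² × 35.7 = 0.9381 W

0.938 W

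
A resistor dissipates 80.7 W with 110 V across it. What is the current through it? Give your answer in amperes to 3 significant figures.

From P = V I = I²R = V²/R, with the two given quantities we get I = P / V.
I = 80.7 / 110 = 0.7336 A

0.734 A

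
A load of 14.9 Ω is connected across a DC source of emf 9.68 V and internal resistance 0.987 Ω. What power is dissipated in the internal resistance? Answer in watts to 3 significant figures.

0.366 W

Internal loss is I²r, with I set by the total series resistance r+R.
I = ε / (r + R) = 9.68 / (0.987 + 14.9) = 0.6093 A
P_int = I² r = (0.6093)² × 0.987 = 0.3664 W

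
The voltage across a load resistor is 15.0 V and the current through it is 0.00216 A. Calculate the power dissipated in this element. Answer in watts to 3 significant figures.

V and I are known directly — P = V I, no intermediate step needed.
P = 15.0 V × 0.002160 A = 0.03240 W

0.0324 W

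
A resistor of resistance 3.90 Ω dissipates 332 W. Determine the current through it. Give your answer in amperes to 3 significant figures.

9.23 A

The two known quantities fix the third via I = √(P / R).
I = √(332 / 3.90) = 9.226 A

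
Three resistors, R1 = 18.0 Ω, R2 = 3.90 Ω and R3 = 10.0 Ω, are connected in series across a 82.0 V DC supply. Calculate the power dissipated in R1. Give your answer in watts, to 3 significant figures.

The current is common to all series resistors; compute it, then apply P = I²R for the target.
R_total = 18.0 + 3.90 + 10.0 = 31.90 Ω
I = V / R_total = 82.0 / 31.90 = 2.571 A
P_R1 = I² × R1 = (2.571)² × 18.0 = 118.9 W

119 W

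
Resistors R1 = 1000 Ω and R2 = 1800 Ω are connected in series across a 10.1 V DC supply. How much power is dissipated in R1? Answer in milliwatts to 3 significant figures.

13.0 mW

The current is common to all series resistors; compute it, then apply P = I²R for the target.
R_total = 1000 + 1800 = 2800 Ω
I = V / R_total = 10.1 / 2800 = 0.003607 A
P_R1 = I² × R1 = (0.003607)² × 1000 = 0.01301 W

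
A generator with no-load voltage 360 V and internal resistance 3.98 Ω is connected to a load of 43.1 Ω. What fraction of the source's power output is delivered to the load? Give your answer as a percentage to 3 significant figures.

η = P_load/(P_load+P_int) = I²R/(I²R+I²r) = R/(R+r) — the I² cancels for series elements.
η = R / (R + r) = 43.1 / (43.1 + 3.98) = 0.9155

91.5 %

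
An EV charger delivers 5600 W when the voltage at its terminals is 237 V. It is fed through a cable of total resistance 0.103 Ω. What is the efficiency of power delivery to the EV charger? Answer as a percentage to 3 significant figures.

99.0 %

I = P / V = 5600 / 237 = 23.63 A through the cable.
P_line = I² R_line = (23.63)² × 0.103 = 57.51 W
P_source = P_load + P_line = 5600 + 57.51 = 5658 W
η = P_load / P_source = 5600 / 5658 = 0.9898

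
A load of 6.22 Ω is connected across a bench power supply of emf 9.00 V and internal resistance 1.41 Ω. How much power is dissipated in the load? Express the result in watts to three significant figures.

With r and R in series, I = ε/(r+R); the load dissipates I²R.
I = ε / (r + R) = 9.00 / (1.41 + 6.22) = 1.180 A
P_load = I² R = (1.180)² × 6.22 = 8.654 W

8.65 W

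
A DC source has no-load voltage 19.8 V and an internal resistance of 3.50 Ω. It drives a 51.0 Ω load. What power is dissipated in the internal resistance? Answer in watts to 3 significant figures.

0.462 W

Internal loss is I²r, with I set by the total series resistance r+R.
I = ε / (r + R) = 19.8 / (3.50 + 51.0) = 0.3633 A
P_int = I² r = (0.3633)² × 3.50 = 0.4620 W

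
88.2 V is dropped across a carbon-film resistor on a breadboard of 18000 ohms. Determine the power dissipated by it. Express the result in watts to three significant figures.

0.432 W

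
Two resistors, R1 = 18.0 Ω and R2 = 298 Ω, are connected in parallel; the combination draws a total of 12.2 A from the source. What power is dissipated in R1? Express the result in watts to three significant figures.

We need the common branch voltage; get it from I_total × R_eq, then P = V²/R for the branch.
1/R_eq = 1/18.0 + 1/298 ⇒ R_eq = 16.97 Ω
V = I_total × R_eq = 12.20 × 16.97 = 207.1 V
P_R1 = V² / R1 = (207.1)² / 18.0 = 2383 W

2380 W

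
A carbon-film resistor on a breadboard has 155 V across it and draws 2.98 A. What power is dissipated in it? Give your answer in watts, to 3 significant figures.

Since both terminal voltage and current are stated, P = V I gives the power in one step.
P = 155 V × 2.980 A = 461.9 W

462 W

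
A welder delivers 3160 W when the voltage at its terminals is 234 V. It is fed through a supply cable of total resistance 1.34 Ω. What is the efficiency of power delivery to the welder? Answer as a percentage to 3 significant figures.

I = P / V = 3160 / 234 = 13.50 A through the supply cable.
P_line = I² R_line = (13.50)² × 1.34 = 244.4 W
P_source = P_load + P_line = 3160 + 244.4 = 3404 W
η = P_load / P_source = 3160 / 3404 = 0.9282

92.8 %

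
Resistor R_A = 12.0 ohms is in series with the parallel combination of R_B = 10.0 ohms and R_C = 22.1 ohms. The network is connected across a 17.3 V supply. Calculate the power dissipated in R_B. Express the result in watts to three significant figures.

Replace R_B and R_C with their parallel equivalent so the circuit becomes R_A in series with R_p.
R_p = (10.0×22.1)/(10.0+22.1) = 6.885 Ω
R_total = 12.0 + 6.885 = 18.88 Ω
I = V / R_total = 17.3 / 18.88 = 0.9161 A
Voltage across the parallel pair: V_p = I × R_p = 0.9161 × 6.885 = 6.307 V
R_B sees V_p directly, so P = V_p² / R_B.
P_R_B = (6.307)² / 10.0 = 3.978 W

3.98 W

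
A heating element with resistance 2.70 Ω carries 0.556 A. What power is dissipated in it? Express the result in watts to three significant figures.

0.835 W

With I and R stated, P = I²R applies in one step.
P = (0.5560 A)² × 2.70 Ω = 0.8347 W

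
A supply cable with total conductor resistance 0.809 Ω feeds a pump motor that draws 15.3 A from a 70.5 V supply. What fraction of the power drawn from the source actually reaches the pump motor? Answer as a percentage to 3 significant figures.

The supply cable carries the full 15.3 A.
P_line = I² R_line = (15.30)² × 0.809 = 189.4 W
P_source = V I = 70.5 × 15.30 = 1079 W; P_load = 889.3 W
η = P_load / P_source = 889.3 / 1079 = 0.8244

82.4 %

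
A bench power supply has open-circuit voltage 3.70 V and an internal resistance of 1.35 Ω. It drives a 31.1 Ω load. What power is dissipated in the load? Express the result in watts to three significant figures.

0.404 W

Load and internal resistance form a series loop — compute the loop current, then the load power via I²R.
I = ε / (r + R) = 3.70 / (1.35 + 31.1) = 0.1140 A
P_load = I² R = (0.1140)² × 31.1 = 0.4043 W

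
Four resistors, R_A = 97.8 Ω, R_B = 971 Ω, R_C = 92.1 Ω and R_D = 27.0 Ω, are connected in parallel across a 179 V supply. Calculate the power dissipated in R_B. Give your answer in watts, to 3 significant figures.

33.0 W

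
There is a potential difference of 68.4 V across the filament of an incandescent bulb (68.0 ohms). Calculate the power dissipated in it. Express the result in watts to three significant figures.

68.8 W

Voltage and resistance are given, so P = V²/R is the one-step route.
P = (68.4 V)² / 68.0 Ω = 68.80 W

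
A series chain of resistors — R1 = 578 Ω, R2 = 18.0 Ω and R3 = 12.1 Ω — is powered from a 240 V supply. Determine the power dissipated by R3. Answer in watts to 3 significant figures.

The current is common to all series resistors; compute it, then apply P = I²R for the target.
R_total = 578 + 18.0 + 12.1 = 608.1 Ω
I = V / R_total = 240 / 608.1 = 0.3947 A
P_R3 = I² × R3 = (0.3947)² × 12.1 = 1.885 W

1.88 W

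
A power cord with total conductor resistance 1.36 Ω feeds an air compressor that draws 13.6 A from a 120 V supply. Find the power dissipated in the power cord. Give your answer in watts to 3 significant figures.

Only the current and the line resistance are needed for the I²R loss.
The power cord carries the full 13.6 A.
P_line = I² R_line = (13.60)² × 1.36 = 251.5 W

252 W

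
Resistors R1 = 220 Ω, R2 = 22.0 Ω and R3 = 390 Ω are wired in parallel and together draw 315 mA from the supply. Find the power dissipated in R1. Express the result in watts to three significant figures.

0.163 W

Only the total current is stated, so first find the parallel equivalent to get the voltage across the combination.
1/R_eq = 1/220 + 1/22.0 + 1/390 ⇒ R_eq = 19.02 Ω
V = I_total × R_eq = 0.3150 × 19.02 = 5.993 V
P_R1 = V² / R1 = (5.993)² / 220 = 0.1632 W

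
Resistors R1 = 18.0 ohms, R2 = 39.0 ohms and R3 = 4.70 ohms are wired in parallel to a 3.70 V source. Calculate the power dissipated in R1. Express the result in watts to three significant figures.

Each parallel branch sees the full supply voltage, so P = V²/R applies directly to the target branch.
P_R1 = V² / R1 = (3.70)² / 18.0 Ω = 0.7606 W

0.761 W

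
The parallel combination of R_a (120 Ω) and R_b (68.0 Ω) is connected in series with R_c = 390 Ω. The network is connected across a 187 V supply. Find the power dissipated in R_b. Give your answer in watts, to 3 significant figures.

First find R_p for the parallel pair, then treat R_p + R_c as a series loop.
R_p = (120×68.0)/(120+68.0) = 43.40 Ω
R_total = R_p + 390 = 43.40 + 390 = 433.4 Ω
I = V / R_total = 187 / 433.4 = 0.4315 A
Voltage across the parallel pair: V_p = I × R_p = 0.4315 × 43.40 = 18.73 V
R_b sits across V_p; its power is V_p²/R.
P_R_b = (18.73)² / 68.0 = 5.158 W

5.16 W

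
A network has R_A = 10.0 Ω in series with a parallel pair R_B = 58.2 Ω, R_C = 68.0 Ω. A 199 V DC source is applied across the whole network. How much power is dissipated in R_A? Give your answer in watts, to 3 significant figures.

231 W

First combine the parallel branches into one equivalent R_p, then R_A + R_p is a series pair.
R_p = (58.2×68.0)/(58.2+68.0) = 31.36 Ω
R_total = 10.0 + 31.36 = 41.36 Ω
I = V / R_total = 199 / 41.36 = 4.811 A
R_A is in the main series path, so its power is I²R_A.
P_R_A = (4.811)² × 10.0 = 231.5 W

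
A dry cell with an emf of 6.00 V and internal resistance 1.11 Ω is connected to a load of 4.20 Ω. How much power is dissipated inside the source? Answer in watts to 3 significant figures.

The internal resistance carries the same current as the load; P_int = I²r.
I = ε / (r + R) = 6.00 / (1.11 + 4.20) = 1.130 A
P_int = I² r = (1.130)² × 1.11 = 1.417 W

1.42 W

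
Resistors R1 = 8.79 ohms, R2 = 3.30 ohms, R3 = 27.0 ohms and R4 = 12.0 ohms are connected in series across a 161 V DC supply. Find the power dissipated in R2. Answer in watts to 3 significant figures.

32.8 W

Series elements share the same current, so find I first, then use P = I²R.
R_total = 8.79 + 3.30 + 27.0 + 12.0 = 51.09 Ω
I = V / R_total = 161 / 51.09 = 3.151 A
P_R2 = I² × R2 = (3.151)² × 3.30 = 32.77 W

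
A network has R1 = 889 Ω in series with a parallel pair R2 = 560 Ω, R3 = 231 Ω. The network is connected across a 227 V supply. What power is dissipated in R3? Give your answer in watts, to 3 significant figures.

Reduce the parallel pair to R_p first; the network is then a simple series string.
R_p = (560×231)/(560+231) = 163.5 Ω
R_total = 889 + 163.5 = 1053 Ω
I = V / R_total = 227 / 1053 = 0.2157 A
Voltage across the parallel pair: V_p = I × R_p = 0.2157 × 163.5 = 35.27 V
With V_p across R3, its power is V_p²/R3.
P_R3 = (35.27)² / 231 = 5.385 W

5.39 W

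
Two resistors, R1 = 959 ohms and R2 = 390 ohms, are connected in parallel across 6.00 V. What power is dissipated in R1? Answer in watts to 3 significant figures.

Every branch has 6.00 V across it, so for R1 the power is simply V²/R.
P_R1 = V² / R1 = (6.00)² / 959 Ω = 0.03754 W

0.0375 W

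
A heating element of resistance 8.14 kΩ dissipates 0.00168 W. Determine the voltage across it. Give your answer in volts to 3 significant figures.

3.70 V

Rearranging the power relation for the two known quantities gives V = √(P R).
V = √(0.00168 × 8140) = 3.698 V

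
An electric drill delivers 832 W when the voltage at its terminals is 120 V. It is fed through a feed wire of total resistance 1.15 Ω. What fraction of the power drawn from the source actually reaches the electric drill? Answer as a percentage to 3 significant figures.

93.8 %

I = P / V = 832 / 120 = 6.933 A through the feed wire.
P_line = I² R_line = (6.933)² × 1.15 = 55.28 W
P_source = P_load + P_line = 832.0 + 55.28 = 887.3 W
η = P_load / P_source = 832.0 / 887.3 = 0.9377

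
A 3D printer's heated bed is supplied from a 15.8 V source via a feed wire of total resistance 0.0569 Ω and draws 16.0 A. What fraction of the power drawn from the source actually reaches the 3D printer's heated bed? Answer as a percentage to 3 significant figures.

94.2 %

The feed wire carries the full 16.0 A.
P_line = I² R_line = (16.00)² × 0.0569 = 14.57 W
P_source = V I = 15.8 × 16.00 = 252.8 W; P_load = 238.2 W
η = P_load / P_source = 238.2 / 252.8 = 0.9424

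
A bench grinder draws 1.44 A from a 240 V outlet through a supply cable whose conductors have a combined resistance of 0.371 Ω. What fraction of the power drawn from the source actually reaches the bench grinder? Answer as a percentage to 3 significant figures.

99.8 %

The supply cable carries the full 1.44 A.
P_line = I² R_line = (1.440)² × 0.371 = 0.7693 W
P_source = V I = 240 × 1.440 = 345.6 W; P_load = 344.8 W
η = P_load / P_source = 344.8 / 345.6 = 0.9978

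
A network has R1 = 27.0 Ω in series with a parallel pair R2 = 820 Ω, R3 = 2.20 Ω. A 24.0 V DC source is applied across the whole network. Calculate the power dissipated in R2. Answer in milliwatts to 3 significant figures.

3.97 mW

Replace R2 and R3 with their parallel equivalent so the circuit becomes R1 in series with R_p.
R_p = (820×2.20)/(820+2.20) = 2.194 Ω
R_total = 27.0 + 2.194 = 29.19 Ω
I = V / R_total = 24.0 / 29.19 = 0.8221 A
Voltage across the parallel pair: V_p = I × R_p = 0.8221 × 2.194 = 1.804 V
R2 sees V_p directly, so P = V_p² / R2.
P_R2 = (1.804)² / 820 = 0.003968 W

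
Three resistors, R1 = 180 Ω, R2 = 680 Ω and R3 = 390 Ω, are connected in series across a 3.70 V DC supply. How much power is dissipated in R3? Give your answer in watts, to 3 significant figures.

0.00342 W

Every series element carries the same I. Get I from the total resistance, then P = I² × R3.
R_total = 180 + 680 + 390 = 1250 Ω
I = V / R_total = 3.70 / 1250 = 0.002960 A
P_R3 = I² × R3 = (0.002960)² × 390 = 0.003417 W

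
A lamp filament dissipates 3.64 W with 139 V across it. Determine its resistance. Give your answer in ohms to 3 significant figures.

The two known quantities fix the third via R = V² / P.
R = (139)² / 3.64 = 5308 Ω

5310 Ω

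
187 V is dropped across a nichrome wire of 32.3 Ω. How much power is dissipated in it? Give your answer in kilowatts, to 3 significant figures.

1.08 kW

V and R are stated; P = V²/R avoids computing the current.
P = (187 V)² / 32.3 Ω = 1083 W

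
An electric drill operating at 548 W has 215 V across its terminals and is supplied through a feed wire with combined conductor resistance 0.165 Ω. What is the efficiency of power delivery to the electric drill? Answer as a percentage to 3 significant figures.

I = P / V = 548 / 215 = 2.549 A through the feed wire.
P_line = I² R_line = (2.549)² × 0.165 = 1.072 W
P_source = P_load + P_line = 548.0 + 1.072 = 549.1 W
η = P_load / P_source = 548.0 / 549.1 = 0.9980

99.8 %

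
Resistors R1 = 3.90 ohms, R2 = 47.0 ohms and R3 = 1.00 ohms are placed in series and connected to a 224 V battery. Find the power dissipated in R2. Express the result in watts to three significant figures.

The current is common to all series resistors; compute it, then apply P = I²R for the target.
R_total = 3.90 + 47.0 + 1.00 = 51.90 Ω
I = V / R_total = 224 / 51.90 = 4.316 A
P_R2 = I² × R2 = (4.316)² × 47.0 = 875.5 W

876 W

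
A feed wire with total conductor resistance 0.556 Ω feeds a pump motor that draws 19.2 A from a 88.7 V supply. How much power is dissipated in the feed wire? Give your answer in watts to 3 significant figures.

Line loss is just I²R for the cable — we know both I and R_line directly.
The feed wire carries the full 19.2 A.
P_line = I² R_line = (19.20)² × 0.556 = 205.0 W

205 W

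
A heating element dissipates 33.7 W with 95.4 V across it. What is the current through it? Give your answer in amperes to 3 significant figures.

0.353 A

The two known quantities fix the third via I = P / V.
I = 33.7 / 95.4 = 0.3532 A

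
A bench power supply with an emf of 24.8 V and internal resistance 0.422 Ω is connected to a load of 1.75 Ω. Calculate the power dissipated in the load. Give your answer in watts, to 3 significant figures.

228 W

With r and R in series, I = ε/(r+R); the load dissipates I²R.
I = ε / (r + R) = 24.8 / (0.422 + 1.75) = 11.42 A
P_load = I² R = (11.42)² × 1.75 = 228.2 W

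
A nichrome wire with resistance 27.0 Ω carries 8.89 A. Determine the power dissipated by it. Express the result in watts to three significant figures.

Knowing I and R, the power is just I²R — no need to find V first.
P = (8.890 A)² × 27.0 Ω = 2134 W

2130 W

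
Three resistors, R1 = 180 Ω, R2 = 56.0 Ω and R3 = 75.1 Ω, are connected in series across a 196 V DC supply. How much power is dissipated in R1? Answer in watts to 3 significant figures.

The current is common to all series resistors; compute it, then apply P = I²R for the target.
R_total = 180 + 56.0 + 75.1 = 311.1 Ω
I = V / R_total = 196 / 311.1 = 0.6300 A
P_R1 = I² × R1 = (0.6300)² × 180 = 71.45 W

71.4 W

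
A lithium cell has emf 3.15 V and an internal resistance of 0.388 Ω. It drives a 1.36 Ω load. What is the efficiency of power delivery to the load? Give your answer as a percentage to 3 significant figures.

The source delivers εI, of which I²R reaches the load and I²r is lost; since I is common, η = R/(R+r).
η = R / (R + r) = 1.36 / (1.36 + 0.388) = 0.7780

77.8 %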